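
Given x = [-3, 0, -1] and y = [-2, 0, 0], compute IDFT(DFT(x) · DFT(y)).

(x ⊛ y)[n] = Σ(m=0 to 2) x[m] · y[(n-m) mod 3]

Computing each output sample:
(x ⊛ y)[0] = 6
(x ⊛ y)[1] = 0
(x ⊛ y)[2] = 2

x ⊛ y = [6, 0, 2]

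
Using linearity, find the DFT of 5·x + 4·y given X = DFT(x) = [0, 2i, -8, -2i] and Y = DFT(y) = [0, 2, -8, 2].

By linearity: DFT(5x + 4y) = 5·DFT(x) + 4·DFT(y)
= 5·[0, 2i, -8, -2i] + 4·[0, 2, -8, 2]

Computing element-wise:
Z[0] = 5·(0) + 4·(0) = 0
Z[1] = 5·(2i) + 4·(2) = 8+10i
Z[2] = 5·(-8) + 4·(-8) = -72
Z[3] = 5·(-2i) + 4·(2) = 8-10i

DFT(5x + 4y) = 5·X + 4·Y = [0, 8+10i, -72, 8-10i]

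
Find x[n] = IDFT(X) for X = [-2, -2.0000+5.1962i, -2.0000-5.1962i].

x[n] = (1/3) Σ(k=0 to 2) X[k] · e^(2πikn/3)

Computing each x[n]:
x[0] = -2
x[1] = -3
x[2] = 3

x = [-2, -3, 3]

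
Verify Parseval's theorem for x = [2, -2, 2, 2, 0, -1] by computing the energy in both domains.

Time domain:
Σ|x[n]|² = |2|² + |-2|² + |2|² + |2|² + |0|² + |-1|² = 17.0000

Frequency domain:
(1/6)Σ|X[k]|² = (1/6)(|3|² + |-2.5000-0.8660i|² + |4.5000+2.5981i|² + |5|² + |4.5000-2.5981i|² + |-2.5000+0.8660i|²) = (1/6)·102.0000 = 17.0000

Both sides agree, confirming Parseval's theorem.

Σ|x[n]|² = (1/N)Σ|X[k]|² = 17.0000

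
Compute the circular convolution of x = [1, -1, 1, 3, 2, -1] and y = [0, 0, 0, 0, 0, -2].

(x ⊛ y)[n] = Σ(m=0 to 5) x[m] · y[(n-m) mod 6]

Computing each output sample:
(x ⊛ y)[0] = 2
(x ⊛ y)[1] = -2
(x ⊛ y)[2] = -6
(x ⊛ y)[3] = -4
(x ⊛ y)[4] = 2
(x ⊛ y)[5] = -2

x ⊛ y = [2, -2, -6, -4, 2, -2]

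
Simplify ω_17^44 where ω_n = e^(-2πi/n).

Since ω_17^17 = 1, powers reduce modulo 17.
44 mod 17 = 10
So ω_17^44 = ω_17^10 = e^(-2πi·10/17)

ω_17^44 = ω_17^10 = -0.8502+0.5264i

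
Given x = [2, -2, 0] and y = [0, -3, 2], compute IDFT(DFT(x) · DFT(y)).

(x ⊛ y)[n] = Σ(m=0 to 2) x[m] · y[(n-m) mod 3]

Computing each output sample:
(x ⊛ y)[0] = -4
(x ⊛ y)[1] = -6
(x ⊛ y)[2] = 10

x ⊛ y = [-4, -6, 10]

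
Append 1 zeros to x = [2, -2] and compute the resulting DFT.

Original 2-point DFT: [0, 4]
Zero-padded 3-point DFT provides frequency interpolation.

DFT_3([x, 0, ...]) = [0, 3.0000+1.7321i, 3.0000-1.7321i]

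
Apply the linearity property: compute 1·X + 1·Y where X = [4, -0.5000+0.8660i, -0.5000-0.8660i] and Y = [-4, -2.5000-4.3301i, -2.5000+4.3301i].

By linearity: DFT(1x + 1y) = 1·DFT(x) + 1·DFT(y)
= 1·[4, -0.5000+0.8660i, -0.5000-0.8660i] + 1·[-4, -2.5000-4.3301i, -2.5000+4.3301i]

Computing element-wise:
Z[0] = 1·(4) + 1·(-4) = 0
Z[1] = 1·(-0.5000+0.8660i) + 1·(-2.5000-4.3301i) = -3.0000-3.4641i
Z[2] = 1·(-0.5000-0.8660i) + 1·(-2.5000+4.3301i) = -3.0000+3.4641i

DFT(1x + 1y) = 1·X + 1·Y = [0, -3.0000-3.4641i, -3.0000+3.4641i]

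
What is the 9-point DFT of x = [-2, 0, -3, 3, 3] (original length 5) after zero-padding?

Original 5-point DFT: [1, -1.0729+6.3799i, -4.4271-3.9430i, -4.4271+3.9430i, -1.0729-6.3799i]
Zero-padded 9-point DFT provides frequency interpolation.

DFT_9([x, 0, ...]) = [1, -6.8400-0.6697i, 1.6172+5.5525i, 1.0000-5.1962i, -5.2772-1.5720i, -5.2772+1.5720i, 1.0000+5.1962i, 1.6172-5.5525i, -6.8400+0.6697i]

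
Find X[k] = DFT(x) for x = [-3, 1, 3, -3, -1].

X[k] = Σ(n=0 to 4) x[n] · ω_5^(nk)
where ω_5 = e^(-2πi/5)

Computing each X[k]:
X[0] = -3
X[1] = -3.0000-5.4288i
X[2] = -3.0000+4.5308i
X[3] = -3.0000-4.5308i
X[4] = -3.0000+5.4288i

X = [-3, -3.0000-5.4288i, -3.0000+4.5308i, -3.0000-4.5308i, -3.0000+5.4288i]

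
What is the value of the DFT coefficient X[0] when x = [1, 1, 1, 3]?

X[0] = Σ(n=0 to 3) x[n] · ω_4^0 = Σ x[n]
= (1) + (1) + (1) + (3)

X[0] = 6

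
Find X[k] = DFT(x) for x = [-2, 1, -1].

X[k] = Σ(n=0 to 2) x[n] · ω_3^(nk)
where ω_3 = e^(-2πi/3)

Computing each X[k]:
X[0] = -2
X[1] = -2.0000-1.7321i
X[2] = -2.0000+1.7321i

X = [-2, -2.0000-1.7321i, -2.0000+1.7321i]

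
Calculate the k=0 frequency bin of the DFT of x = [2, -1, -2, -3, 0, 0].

X[0] = Σ(n=0 to 5) x[n] · ω_6^0 = Σ x[n]
= (2) + (-1) + (-2) + (-3) + (0) + (0)

X[0] = -4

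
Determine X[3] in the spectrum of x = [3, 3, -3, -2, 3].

X[3] = Σ(n=0 to 4) x[n] · ω_5^(3n) where ω_5 = e^(-2πi/5)
= (3)·ω_5^0 + (3)·ω_5^3 + (-3)·ω_5^6 + (-2)·ω_5^9 + (3)·ω_5^12

X[3] = -3.3992+0.9511i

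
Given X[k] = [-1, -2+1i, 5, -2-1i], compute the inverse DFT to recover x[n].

x[n] = (1/4) Σ(k=0 to 3) X[k] · e^(2πikn/4)

Computing each x[n]:
x[0] = 0
x[1] = -2
x[2] = 2
x[3] = -1

x = [0, -2, 2, -1]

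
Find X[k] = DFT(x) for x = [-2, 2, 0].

X[k] = Σ(n=0 to 2) x[n] · ω_3^(nk)
where ω_3 = e^(-2πi/3)

Computing each X[k]:
X[0] = 0
X[1] = -3.0000-1.7321i
X[2] = -3.0000+1.7321i

X = [0, -3.0000-1.7321i, -3.0000+1.7321i]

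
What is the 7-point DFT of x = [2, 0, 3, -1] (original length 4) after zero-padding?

Original 4-point DFT: [4, -1-1i, 6, -1+1i]
Zero-padded 7-point DFT provides frequency interpolation.

DFT_7([x, 0, ...]) = [4, 2.2334-2.4909i, -1.3264+0.5198i, 4.0930+3.3204i, 4.0930-3.3204i, -1.3264-0.5198i, 2.2334+2.4909i]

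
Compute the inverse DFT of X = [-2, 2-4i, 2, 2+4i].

x[n] = (1/4) Σ(k=0 to 3) X[k] · e^(2πikn/4)

Computing each x[n]:
x[0] = 1
x[1] = 1
x[2] = -1
x[3] = -3

x = [1, 1, -1, -3]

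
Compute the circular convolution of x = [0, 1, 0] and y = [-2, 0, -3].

(x ⊛ y)[n] = Σ(m=0 to 2) x[m] · y[(n-m) mod 3]

Computing each output sample:
(x ⊛ y)[0] = -3
(x ⊛ y)[1] = -2
(x ⊛ y)[2] = 0

x ⊛ y = [-3, -2, 0]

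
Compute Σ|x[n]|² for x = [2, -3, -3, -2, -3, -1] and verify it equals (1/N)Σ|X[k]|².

Time domain:
Σ|x[n]|² = |2|² + |-3|² + |-3|² + |-2|² + |-3|² + |-1|² = 36.0000

Frequency domain:
(1/6)Σ|X[k]|² = (1/6)(|-10|² + |5.0000+1.7321i|² + |5.0000+1.7321i|² + |2|² + |5.0000-1.7321i|² + |5.0000-1.7321i|²) = (1/6)·216.0000 = 36.0000

Both sides agree, confirming Parseval's theorem.

Σ|x[n]|² = (1/N)Σ|X[k]|² = 36.0000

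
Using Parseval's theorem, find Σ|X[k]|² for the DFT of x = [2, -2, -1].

Parseval: Σ|x[n]|² = (1/N)Σ|X[k]|², so Σ|X[k]|² = N·Σ|x[n]|² = 3·9.0000

Σ|X[k]|² = N·Σ|x[n]|² = 3·9.0000 = 27.0000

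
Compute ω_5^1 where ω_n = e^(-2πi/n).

ω_5^1 = e^(-2πi·1/5)
= cos(-2π·1/5) + i·sin(-2π·1/5)
= cos(-2π/5) + i·sin(-2π/5)

ω_5^1 = cos(-2π/5) + i·sin(-2π/5) = 0.3090-0.9511i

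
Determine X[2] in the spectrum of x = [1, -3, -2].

X[2] = Σ(n=0 to 2) x[n] · ω_3^(2n) where ω_3 = e^(-2πi/3)
= (1)·ω_3^0 + (-3)·ω_3^2 + (-2)·ω_3^4

X[2] = 3.5000-0.8660i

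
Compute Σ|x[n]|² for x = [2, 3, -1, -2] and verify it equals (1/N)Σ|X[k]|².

Time domain:
Σ|x[n]|² = |2|² + |3|² + |-1|² + |-2|² = 18.0000

Frequency domain:
(1/4)Σ|X[k]|² = (1/4)(|2|² + |3-5i|² + |0|² + |3+5i|²) = (1/4)·72.0000 = 18.0000

Both sides agree, confirming Parseval's theorem.

Σ|x[n]|² = (1/N)Σ|X[k]|² = 18.0000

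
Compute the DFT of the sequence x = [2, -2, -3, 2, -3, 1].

X[k] = Σ(n=0 to 5) x[n] · ω_6^(nk)
where ω_6 = e^(-2πi/6)

Computing each X[k]:
X[0] = -3
X[1] = 2.5000+2.5981i
X[2] = 7.5000+2.5981i
X[3] = -5
X[4] = 7.5000-2.5981i
X[5] = 2.5000-2.5981i

X = [-3, 2.5000+2.5981i, 7.5000+2.5981i, -5, 7.5000-2.5981i, 2.5000-2.5981i]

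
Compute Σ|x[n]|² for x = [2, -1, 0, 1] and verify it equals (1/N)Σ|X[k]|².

Time domain:
Σ|x[n]|² = |2|² + |-1|² + |0|² + |1|² = 6.0000

Frequency domain:
(1/4)Σ|X[k]|² = (1/4)(|2|² + |2+2i|² + |2|² + |2-2i|²) = (1/4)·24.0000 = 6.0000

Both sides agree, confirming Parseval's theorem.

Σ|x[n]|² = (1/N)Σ|X[k]|² = 6.0000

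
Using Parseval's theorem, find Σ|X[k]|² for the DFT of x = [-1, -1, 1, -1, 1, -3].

Parseval: Σ|x[n]|² = (1/N)Σ|X[k]|², so Σ|X[k]|² = N·Σ|x[n]|² = 6·14.0000

Σ|X[k]|² = N·Σ|x[n]|² = 6·14.0000 = 84.0000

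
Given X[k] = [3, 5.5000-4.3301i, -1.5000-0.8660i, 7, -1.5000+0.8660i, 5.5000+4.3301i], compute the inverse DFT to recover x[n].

x[n] = (1/6) Σ(k=0 to 5) X[k] · e^(2πikn/6)

Computing each x[n]:
x[0] = 3
x[1] = 2
x[2] = 2
x[3] = -3
x[4] = 0
x[5] = -1

x = [3, 2, 2, -3, 0, -1]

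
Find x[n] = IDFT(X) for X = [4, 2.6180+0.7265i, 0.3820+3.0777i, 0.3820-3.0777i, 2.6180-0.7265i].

x[n] = (1/5) Σ(k=0 to 4) X[k] · e^(2πikn/5)

Computing each x[n]:
x[0] = 2
x[1] = 0
x[2] = 1
x[3] = -1
x[4] = 2

x = [2, 0, 1, -1, 2]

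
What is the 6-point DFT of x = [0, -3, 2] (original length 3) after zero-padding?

Original 3-point DFT: [-1, 0.5000+4.3301i, 0.5000-4.3301i]
Zero-padded 6-point DFT provides frequency interpolation.

DFT_6([x, 0, ...]) = [-1, -2.5000+0.8660i, 0.5000+4.3301i, 5, 0.5000-4.3301i, -2.5000-0.8660i]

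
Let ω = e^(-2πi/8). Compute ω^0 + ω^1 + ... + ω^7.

Sum of all nth roots of unity equals 0 for n > 1 (geometric series with r ≠ 1).

0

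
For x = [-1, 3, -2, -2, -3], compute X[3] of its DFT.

X[3] = Σ(n=0 to 4) x[n] · ω_5^(3n) where ω_5 = e^(-2πi/5)
= (-1)·ω_5^0 + (3)·ω_5^3 + (-2)·ω_5^6 + (-2)·ω_5^9 + (-3)·ω_5^12

X[3] = -2.2361+3.5267i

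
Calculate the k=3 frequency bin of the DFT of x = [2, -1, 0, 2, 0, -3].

X[3] = Σ(n=0 to 5) x[n] · ω_6^(3n) where ω_6 = e^(-2πi/6)
= (2)·ω_6^0 + (-1)·ω_6^3 + (0)·ω_6^6 + (2)·ω_6^9 + (0)·ω_6^12 + (-3)·ω_6^15

X[3] = 4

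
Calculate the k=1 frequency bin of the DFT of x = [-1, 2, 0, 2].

X[1] = Σ(n=0 to 3) x[n] · ω_4^(1n) where ω_4 = e^(-2πi/4)
= (-1)·ω_4^0 + (2)·ω_4^1 + (0)·ω_4^2 + (2)·ω_4^3

X[1] = -1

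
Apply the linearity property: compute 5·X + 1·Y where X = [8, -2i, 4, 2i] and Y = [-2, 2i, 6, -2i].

By linearity: DFT(5x + 1y) = 5·DFT(x) + 1·DFT(y)
= 5·[8, -2i, 4, 2i] + 1·[-2, 2i, 6, -2i]

Computing element-wise:
Z[0] = 5·(8) + 1·(-2) = 38
Z[1] = 5·(-2i) + 1·(2i) = -8i
Z[2] = 5·(4) + 1·(6) = 26
Z[3] = 5·(2i) + 1·(-2i) = 8i

DFT(5x + 1y) = 5·X + 1·Y = [38, -8i, 26, 8i]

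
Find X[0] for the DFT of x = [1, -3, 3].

X[0] = Σ(n=0 to 2) x[n] · ω_3^0 = Σ x[n]
= (1) + (-3) + (3)

X[0] = 1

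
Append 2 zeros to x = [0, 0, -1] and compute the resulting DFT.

Original 3-point DFT: [-1, 0.5000-0.8660i, 0.5000+0.8660i]
Zero-padded 5-point DFT provides frequency interpolation.

DFT_5([x, 0, ...]) = [-1, 0.8090+0.5878i, -0.3090-0.9511i, -0.3090+0.9511i, 0.8090-0.5878i]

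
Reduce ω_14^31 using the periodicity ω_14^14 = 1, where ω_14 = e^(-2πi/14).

Since ω_14^14 = 1, powers reduce modulo 14.
31 mod 14 = 3
So ω_14^31 = ω_14^3 = e^(-2πi·3/14)

ω_14^31 = ω_14^3 = 0.2225-0.9749i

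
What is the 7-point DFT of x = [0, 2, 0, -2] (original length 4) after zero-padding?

Original 4-point DFT: [0, -4i, 0, 4i]
Zero-padded 7-point DFT provides frequency interpolation.

DFT_7([x, 0, ...]) = [0, 3.0489-0.6959i, -1.6920-3.5135i, -1.3569+1.0821i, -1.3569-1.0821i, -1.6920+3.5135i, 3.0489+0.6959i]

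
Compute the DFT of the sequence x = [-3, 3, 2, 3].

X[k] = Σ(n=0 to 3) x[n] · ω_4^(nk)
where ω_4 = e^(-2πi/4)

Computing each X[k]:
X[0] = 5
X[1] = -5
X[2] = -7
X[3] = -5

X = [5, -5, -7, -5]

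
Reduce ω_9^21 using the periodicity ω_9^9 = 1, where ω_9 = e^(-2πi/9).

Since ω_9^9 = 1, powers reduce modulo 9.
21 mod 9 = 3
So ω_9^21 = ω_9^3 = e^(-2πi·3/9)

ω_9^21 = ω_9^3 = -0.5000-0.8660i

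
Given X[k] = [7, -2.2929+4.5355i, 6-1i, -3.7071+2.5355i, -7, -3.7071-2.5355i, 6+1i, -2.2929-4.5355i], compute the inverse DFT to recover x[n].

x[n] = (1/8) Σ(k=0 to 7) X[k] · e^(2πikn/8)

Computing each x[n]:
x[0] = 0
x[1] = 1
x[2] = -2
x[3] = 0
x[4] = 3
x[5] = 3
x[6] = -1
x[7] = 3

x = [0, 1, -2, 0, 3, 3, -1, 3]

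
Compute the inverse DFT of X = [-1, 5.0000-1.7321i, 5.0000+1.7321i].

x[n] = (1/3) Σ(k=0 to 2) X[k] · e^(2πikn/3)

Computing each x[n]:
x[0] = 3
x[1] = -1
x[2] = -3

x = [3, -1, -3]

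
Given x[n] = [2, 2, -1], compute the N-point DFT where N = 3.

X[k] = Σ(n=0 to 2) x[n] · ω_3^(nk)
where ω_3 = e^(-2πi/3)

Computing each X[k]:
X[0] = 3
X[1] = 1.5000-2.5981i
X[2] = 1.5000+2.5981i

X = [3, 1.5000-2.5981i, 1.5000+2.5981i]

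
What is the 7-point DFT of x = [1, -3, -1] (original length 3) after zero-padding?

Original 3-point DFT: [-3, 3.0000+1.7321i, 3.0000-1.7321i]
Zero-padded 7-point DFT provides frequency interpolation.

DFT_7([x, 0, ...]) = [-3, -0.6479+3.3204i, 2.5685+2.4909i, 3.0794+0.5198i, 3.0794-0.5198i, 2.5685-2.4909i, -0.6479-3.3204i]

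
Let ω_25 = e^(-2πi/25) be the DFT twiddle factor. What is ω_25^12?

ω_25^12 = e^(-2πi·12/25)
= cos(-2π·12/25) + i·sin(-2π·12/25)
= cos(-24π/25) + i·sin(-24π/25)

ω_25^12 = cos(-24π/25) + i·sin(-24π/25) = -0.9921-0.1253i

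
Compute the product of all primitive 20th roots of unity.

The primitive 20th roots of unity are ω_20^k for k coprime to 20: k ∈ {1, 3, 7, 9, 11, 13, 17, 19}
Their product equals the constant term of the cyclotomic polynomial Φ_20(x) up to sign.
For n ≥ 3, the product of all primitive nth roots of unity is 1. (For n=1 it is 1; for n=2 it is -1.)

1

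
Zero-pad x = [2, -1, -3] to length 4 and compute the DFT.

Original 3-point DFT: [-2, 4.0000-1.7321i, 4.0000+1.7321i]
Zero-padded 4-point DFT provides frequency interpolation.

DFT_4([x, 0, ...]) = [-2, 5+1i, 0, 5-1i]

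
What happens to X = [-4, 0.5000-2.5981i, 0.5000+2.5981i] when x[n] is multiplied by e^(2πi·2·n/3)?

Modulation property: DFT(ω_3^(-2n)·x[n]) = X[(k-2) mod 3], so circularly shift X by 2 positions.

X[k-2] = [0.5000-2.5981i, 0.5000+2.5981i, -4]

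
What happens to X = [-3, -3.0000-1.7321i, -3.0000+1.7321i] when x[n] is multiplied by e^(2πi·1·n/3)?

Modulation property: DFT(ω_3^(-1n)·x[n]) = X[(k-1) mod 3], so circularly shift X by 1 positions.

X[k-1] = [-3.0000+1.7321i, -3, -3.0000-1.7321i]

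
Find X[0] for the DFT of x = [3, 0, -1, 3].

X[0] = Σ(n=0 to 3) x[n] · ω_4^0 = Σ x[n]
= (3) + (0) + (-1) + (3)

X[0] = 5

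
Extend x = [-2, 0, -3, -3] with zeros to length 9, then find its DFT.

Original 4-point DFT: [-8, 1-3i, -2, 1+3i]
Zero-padded 9-point DFT provides frequency interpolation.

DFT_9([x, 0, ...]) = [-8, -1.0209+5.5525i, 2.3191-1.5720i, -3.5000-2.5981i, -2.7981+0.6697i, -2.7981-0.6697i, -3.5000+2.5981i, 2.3191+1.5720i, -1.0209-5.5525i]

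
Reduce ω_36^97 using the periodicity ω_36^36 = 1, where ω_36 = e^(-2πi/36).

Since ω_36^36 = 1, powers reduce modulo 36.
97 mod 36 = 25
So ω_36^97 = ω_36^25 = e^(-2πi·25/36)

ω_36^97 = ω_36^25 = -0.3420+0.9397i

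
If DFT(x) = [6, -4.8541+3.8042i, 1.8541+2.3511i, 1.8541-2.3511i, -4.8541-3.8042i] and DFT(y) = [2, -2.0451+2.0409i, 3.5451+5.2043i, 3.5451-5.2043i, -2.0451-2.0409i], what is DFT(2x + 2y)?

By linearity: DFT(2x + 2y) = 2·DFT(x) + 2·DFT(y)
= 2·[6, -4.8541+3.8042i, 1.8541+2.3511i, 1.8541-2.3511i, -4.8541-3.8042i] + 2·[2, -2.0451+2.0409i, 3.5451+5.2043i, 3.5451-5.2043i, -2.0451-2.0409i]

Computing element-wise:
Z[0] = 2·(6) + 2·(2) = 16
Z[1] = 2·(-4.8541+3.8042i) + 2·(-2.0451+2.0409i) = -13.7984+11.6902i
Z[2] = 2·(1.8541+2.3511i) + 2·(3.5451+5.2043i) = 10.7984+15.1108i
Z[3] = 2·(1.8541-2.3511i) + 2·(3.5451-5.2043i) = 10.7984-15.1108i
Z[4] = 2·(-4.8541-3.8042i) + 2·(-2.0451-2.0409i) = -13.7984-11.6902i

DFT(2x + 2y) = 2·X + 2·Y = [16, -13.7984+11.6902i, 10.7984+15.1108i, 10.7984-15.1108i, -13.7984-11.6902i]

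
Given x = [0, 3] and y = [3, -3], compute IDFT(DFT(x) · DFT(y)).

(x ⊛ y)[n] = Σ(m=0 to 1) x[m] · y[(n-m) mod 2]

Computing each output sample:
(x ⊛ y)[0] = -9
(x ⊛ y)[1] = 9

x ⊛ y = [-9, 9]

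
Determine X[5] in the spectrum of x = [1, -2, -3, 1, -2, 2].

X[5] = Σ(n=0 to 5) x[n] · ω_6^(5n) where ω_6 = e^(-2πi/6)
= (1)·ω_6^0 + (-2)·ω_6^5 + (-3)·ω_6^10 + (1)·ω_6^15 + (-2)·ω_6^20 + (2)·ω_6^25

X[5] = 2.5000-4.3301i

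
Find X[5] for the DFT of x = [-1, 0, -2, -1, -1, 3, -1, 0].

X[5] = Σ(n=0 to 7) x[n] · ω_8^(5n) where ω_8 = e^(-2πi/8)
= (-1)·ω_8^0 + (0)·ω_8^5 + (-2)·ω_8^10 + (-1)·ω_8^15 + (-1)·ω_8^20 + (3)·ω_8^25 + (-1)·ω_8^30 + (0)·ω_8^35

X[5] = 1.4142-1.8284i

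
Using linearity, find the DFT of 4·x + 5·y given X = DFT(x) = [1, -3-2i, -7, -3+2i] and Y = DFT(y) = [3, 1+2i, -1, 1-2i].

By linearity: DFT(4x + 5y) = 4·DFT(x) + 5·DFT(y)
= 4·[1, -3-2i, -7, -3+2i] + 5·[3, 1+2i, -1, 1-2i]

Computing element-wise:
Z[0] = 4·(1) + 5·(3) = 19
Z[1] = 4·(-3-2i) + 5·(1+2i) = -7+2i
Z[2] = 4·(-7) + 5·(-1) = -33
Z[3] = 4·(-3+2i) + 5·(1-2i) = -7-2i

DFT(4x + 5y) = 4·X + 5·Y = [19, -7+2i, -33, -7-2i]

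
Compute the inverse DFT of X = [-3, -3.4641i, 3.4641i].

x[n] = (1/3) Σ(k=0 to 2) X[k] · e^(2πikn/3)

Computing each x[n]:
x[0] = -1
x[1] = 1
x[2] = -3

x = [-1, 1, -3]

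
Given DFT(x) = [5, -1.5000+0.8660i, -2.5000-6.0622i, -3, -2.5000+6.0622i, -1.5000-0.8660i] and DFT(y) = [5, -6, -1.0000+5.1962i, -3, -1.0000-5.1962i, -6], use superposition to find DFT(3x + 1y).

By linearity: DFT(3x + 1y) = 3·DFT(x) + 1·DFT(y)
= 3·[5, -1.5000+0.8660i, -2.5000-6.0622i, -3, -2.5000+6.0622i, -1.5000-0.8660i] + 1·[5, -6, -1.0000+5.1962i, -3, -1.0000-5.1962i, -6]

Computing element-wise:
Z[0] = 3·(5) + 1·(5) = 20
Z[1] = 3·(-1.5000+0.8660i) + 1·(-6) = -10.5000+2.5980i
Z[2] = 3·(-2.5000-6.0622i) + 1·(-1.0000+5.1962i) = -8.5000-12.9904i
Z[3] = 3·(-3) + 1·(-3) = -12
Z[4] = 3·(-2.5000+6.0622i) + 1·(-1.0000-5.1962i) = -8.5000+12.9904i
Z[5] = 3·(-1.5000-0.8660i) + 1·(-6) = -10.5000-2.5980i

DFT(3x + 1y) = 3·X + 1·Y = [20, -10.5000+2.5980i, -8.5000-12.9904i, -12, -8.5000+12.9904i, -10.5000-2.5980i]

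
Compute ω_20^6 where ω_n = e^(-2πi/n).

ω_20^6 = e^(-2πi·6/20)
= cos(-2π·6/20) + i·sin(-2π·6/20)
= cos(-12π/20) + i·sin(-12π/20)

ω_20^6 = cos(-12π/20) + i·sin(-12π/20) = -0.3090-0.9511i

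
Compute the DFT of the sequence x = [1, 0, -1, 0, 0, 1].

X[k] = Σ(n=0 to 5) x[n] · ω_6^(nk)
where ω_6 = e^(-2πi/6)

Computing each X[k]:
X[0] = 1
X[1] = 2.0000+1.7321i
X[2] = 1
X[3] = -1
X[4] = 1
X[5] = 2.0000-1.7321i

X = [1, 2.0000+1.7321i, 1, -1, 1, 2.0000-1.7321i]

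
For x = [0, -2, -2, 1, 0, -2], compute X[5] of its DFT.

X[5] = Σ(n=0 to 5) x[n] · ω_6^(5n) where ω_6 = e^(-2πi/6)
= (0)·ω_6^0 + (-2)·ω_6^5 + (-2)·ω_6^10 + (1)·ω_6^15 + (0)·ω_6^20 + (-2)·ω_6^25

X[5] = -2.0000-1.7321i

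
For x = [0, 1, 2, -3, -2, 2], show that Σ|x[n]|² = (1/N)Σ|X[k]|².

Time domain:
Σ|x[n]|² = |0|² + |1|² + |2|² + |-3|² + |-2|² + |2|² = 22.0000

Frequency domain:
(1/6)Σ|X[k]|² = (1/6)(|0|² + |4.5000-2.5981i|² + |-4.5000+4.3301i|² + |0|² + |-4.5000-4.3301i|² + |4.5000+2.5981i|²) = (1/6)·132.0000 = 22.0000

Both sides agree, confirming Parseval's theorem.

Σ|x[n]|² = (1/N)Σ|X[k]|² = 22.0000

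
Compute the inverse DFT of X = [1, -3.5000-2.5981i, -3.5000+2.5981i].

x[n] = (1/3) Σ(k=0 to 2) X[k] · e^(2πikn/3)

Computing each x[n]:
x[0] = -2
x[1] = 3
x[2] = 0

x = [-2, 3, 0]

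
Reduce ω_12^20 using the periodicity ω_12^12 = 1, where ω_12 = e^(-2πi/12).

Since ω_12^12 = 1, powers reduce modulo 12.
20 mod 12 = 8
So ω_12^20 = ω_12^8 = e^(-2πi·8/12)

ω_12^20 = ω_12^8 = -0.5000+0.8660i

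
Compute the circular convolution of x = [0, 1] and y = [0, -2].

(x ⊛ y)[n] = Σ(m=0 to 1) x[m] · y[(n-m) mod 2]

Computing each output sample:
(x ⊛ y)[0] = -2
(x ⊛ y)[1] = 0

x ⊛ y = [-2, 0]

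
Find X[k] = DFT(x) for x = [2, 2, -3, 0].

X[k] = Σ(n=0 to 3) x[n] · ω_4^(nk)
where ω_4 = e^(-2πi/4)

Computing each X[k]:
X[0] = 1
X[1] = 5-2i
X[2] = -3
X[3] = 5+2i

X = [1, 5-2i, -3, 5+2i]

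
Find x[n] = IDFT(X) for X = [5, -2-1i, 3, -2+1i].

x[n] = (1/4) Σ(k=0 to 3) X[k] · e^(2πikn/4)

Computing each x[n]:
x[0] = 1
x[1] = 1
x[2] = 3
x[3] = 0

x = [1, 1, 3, 0]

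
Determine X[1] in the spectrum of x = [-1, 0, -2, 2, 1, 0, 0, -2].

X[1] = Σ(n=0 to 7) x[n] · ω_8^(1n) where ω_8 = e^(-2πi/8)
= (-1)·ω_8^0 + (0)·ω_8^1 + (-2)·ω_8^2 + (2)·ω_8^3 + (1)·ω_8^4 + (0)·ω_8^5 + (0)·ω_8^6 + (-2)·ω_8^7

X[1] = -4.8284-0.8284i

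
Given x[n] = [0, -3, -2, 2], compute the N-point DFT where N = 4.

X[k] = Σ(n=0 to 3) x[n] · ω_4^(nk)
where ω_4 = e^(-2πi/4)

Computing each X[k]:
X[0] = -3
X[1] = 2+5i
X[2] = -1
X[3] = 2-5i

X = [-3, 2+5i, -1, 2-5i]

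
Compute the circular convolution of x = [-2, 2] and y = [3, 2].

(x ⊛ y)[n] = Σ(m=0 to 1) x[m] · y[(n-m) mod 2]

Computing each output sample:
(x ⊛ y)[0] = -2
(x ⊛ y)[1] = 2

x ⊛ y = [-2, 2]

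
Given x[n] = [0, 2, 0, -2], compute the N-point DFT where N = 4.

X[k] = Σ(n=0 to 3) x[n] · ω_4^(nk)
where ω_4 = e^(-2πi/4)

Computing each X[k]:
X[0] = 0
X[1] = -4i
X[2] = 0
X[3] = 4i

X = [0, -4i, 0, 4i]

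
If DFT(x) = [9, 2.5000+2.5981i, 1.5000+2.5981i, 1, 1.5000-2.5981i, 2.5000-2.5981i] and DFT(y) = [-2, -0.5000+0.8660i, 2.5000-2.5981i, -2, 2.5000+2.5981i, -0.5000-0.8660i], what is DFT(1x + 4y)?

By linearity: DFT(1x + 4y) = 1·DFT(x) + 4·DFT(y)
= 1·[9, 2.5000+2.5981i, 1.5000+2.5981i, 1, 1.5000-2.5981i, 2.5000-2.5981i] + 4·[-2, -0.5000+0.8660i, 2.5000-2.5981i, -2, 2.5000+2.5981i, -0.5000-0.8660i]

Computing element-wise:
Z[0] = 1·(9) + 4·(-2) = 1
Z[1] = 1·(2.5000+2.5981i) + 4·(-0.5000+0.8660i) = 0.5000+6.0621i
Z[2] = 1·(1.5000+2.5981i) + 4·(2.5000-2.5981i) = 11.5000-7.7943i
Z[3] = 1·(1) + 4·(-2) = -7
Z[4] = 1·(1.5000-2.5981i) + 4·(2.5000+2.5981i) = 11.5000+7.7943i
Z[5] = 1·(2.5000-2.5981i) + 4·(-0.5000-0.8660i) = 0.5000-6.0621i

DFT(1x + 4y) = 1·X + 4·Y = [1, 0.5000+6.0621i, 11.5000-7.7943i, -7, 11.5000+7.7943i, 0.5000-6.0621i]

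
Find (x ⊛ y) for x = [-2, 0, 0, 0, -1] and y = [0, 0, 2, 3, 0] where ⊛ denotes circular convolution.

(x ⊛ y)[n] = Σ(m=0 to 4) x[m] · y[(n-m) mod 5]

Computing each output sample:
(x ⊛ y)[0] = 0
(x ⊛ y)[1] = -2
(x ⊛ y)[2] = -7
(x ⊛ y)[3] = -6
(x ⊛ y)[4] = 0

x ⊛ y = [0, -2, -7, -6, 0]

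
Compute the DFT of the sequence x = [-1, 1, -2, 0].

X[k] = Σ(n=0 to 3) x[n] · ω_4^(nk)
where ω_4 = e^(-2πi/4)

Computing each X[k]:
X[0] = -2
X[1] = 1-1i
X[2] = -4
X[3] = 1+1i

X = [-2, 1-1i, -4, 1+1i]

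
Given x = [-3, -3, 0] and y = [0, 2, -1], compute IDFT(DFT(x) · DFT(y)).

(x ⊛ y)[n] = Σ(m=0 to 2) x[m] · y[(n-m) mod 3]

Computing each output sample:
(x ⊛ y)[0] = 3
(x ⊛ y)[1] = -6
(x ⊛ y)[2] = -3

x ⊛ y = [3, -6, -3]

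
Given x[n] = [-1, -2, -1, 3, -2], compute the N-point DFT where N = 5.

X[k] = Σ(n=0 to 4) x[n] · ω_5^(nk)
where ω_5 = e^(-2πi/5)

Computing each X[k]:
X[0] = -3
X[1] = -3.8541+2.3511i
X[2] = 2.8541-3.8042i
X[3] = 2.8541+3.8042i
X[4] = -3.8541-2.3511i

X = [-3, -3.8541+2.3511i, 2.8541-3.8042i, 2.8541+3.8042i, -3.8541-2.3511i]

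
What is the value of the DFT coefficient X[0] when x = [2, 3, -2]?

X[0] = Σ(n=0 to 2) x[n] · ω_3^0 = Σ x[n]
= (2) + (3) + (-2)

X[0] = 3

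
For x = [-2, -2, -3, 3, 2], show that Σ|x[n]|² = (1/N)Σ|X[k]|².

Time domain:
Σ|x[n]|² = |-2|² + |-2|² + |-3|² + |3|² + |2|² = 30.0000

Frequency domain:
(1/5)Σ|X[k]|² = (1/5)(|-2|² + |-2.0000+7.3309i|² + |-2.0000-3.3552i|² + |-2.0000+3.3552i|² + |-2.0000-7.3309i|²) = (1/5)·150.0000 = 30.0000

Both sides agree, confirming Parseval's theorem.

Σ|x[n]|² = (1/N)Σ|X[k]|² = 30.0000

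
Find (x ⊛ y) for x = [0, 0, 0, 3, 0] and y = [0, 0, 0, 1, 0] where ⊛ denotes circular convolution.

(x ⊛ y)[n] = Σ(m=0 to 4) x[m] · y[(n-m) mod 5]

Computing each output sample:
(x ⊛ y)[0] = 0
(x ⊛ y)[1] = 3
(x ⊛ y)[2] = 0
(x ⊛ y)[3] = 0
(x ⊛ y)[4] = 0

x ⊛ y = [0, 3, 0, 0, 0]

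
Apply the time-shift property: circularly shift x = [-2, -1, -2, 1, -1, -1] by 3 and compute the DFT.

Time shift by 3: X_shifted[k] = ω_6^(3k) · X[k]
Shifted x = [1, -1, -1, -2, -1, -2]

DFT(x[n-3]) = [-6, 2.5000-0.8660i, 1.5000-0.8660i, 4, 1.5000+0.8660i, 2.5000+0.8660i]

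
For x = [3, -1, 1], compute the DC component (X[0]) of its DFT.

X[0] = Σ(n=0 to 2) x[n] · ω_3^0 = Σ x[n]
= (3) + (-1) + (1)

X[0] = 3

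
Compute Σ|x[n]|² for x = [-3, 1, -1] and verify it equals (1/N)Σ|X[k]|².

Time domain:
Σ|x[n]|² = |-3|² + |1|² + |-1|² = 11.0000

Frequency domain:
(1/3)Σ|X[k]|² = (1/3)(|-3|² + |-3.0000-1.7321i|² + |-3.0000+1.7321i|²) = (1/3)·33.0000 = 11.0000

Both sides agree, confirming Parseval's theorem.

Σ|x[n]|² = (1/N)Σ|X[k]|² = 11.0000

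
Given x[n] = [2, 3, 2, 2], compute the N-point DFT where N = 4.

X[k] = Σ(n=0 to 3) x[n] · ω_4^(nk)
where ω_4 = e^(-2πi/4)

Computing each X[k]:
X[0] = 9
X[1] = -1i
X[2] = -1
X[3] = 1i

X = [9, -1i, -1, 1i]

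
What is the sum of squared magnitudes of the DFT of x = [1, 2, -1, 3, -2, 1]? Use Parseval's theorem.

Parseval: Σ|x[n]|² = (1/N)Σ|X[k]|², so Σ|X[k]|² = N·Σ|x[n]|² = 6·20.0000

Σ|X[k]|² = N·Σ|x[n]|² = 6·20.0000 = 120.0000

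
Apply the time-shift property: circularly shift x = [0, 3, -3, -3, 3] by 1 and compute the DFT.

Time shift by 1: X_shifted[k] = ω_5^(1k) · X[k]
Shifted x = [3, 0, 3, -3, -3]

DFT(x[n-1]) = [0, 2.0729-6.3799i, 5.4271+3.9430i, 5.4271-3.9430i, 2.0729+6.3799i]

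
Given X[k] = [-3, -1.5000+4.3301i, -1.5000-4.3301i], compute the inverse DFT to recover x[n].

x[n] = (1/3) Σ(k=0 to 2) X[k] · e^(2πikn/3)

Computing each x[n]:
x[0] = -2
x[1] = -3
x[2] = 2

x = [-2, -3, 2]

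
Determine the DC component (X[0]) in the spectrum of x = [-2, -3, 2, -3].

X[0] = Σ(n=0 to 3) x[n] · ω_4^0 = Σ x[n]
= (-2) + (-3) + (2) + (-3)

X[0] = -6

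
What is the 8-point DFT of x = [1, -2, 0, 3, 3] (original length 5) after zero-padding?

Original 5-point DFT: [5, -1.1180+6.5186i, 1.1180+0.0858i, 1.1180-0.0858i, -1.1180-6.5186i]
Zero-padded 8-point DFT provides frequency interpolation.

DFT_8([x, 0, ...]) = [5, -5.5355-0.7071i, 4+5i, 1.5355-0.7071i, 3, 1.5355+0.7071i, 4-5i, -5.5355+0.7071i]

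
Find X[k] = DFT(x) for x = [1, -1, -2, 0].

X[k] = Σ(n=0 to 3) x[n] · ω_4^(nk)
where ω_4 = e^(-2πi/4)

Computing each X[k]:
X[0] = -2
X[1] = 3+1i
X[2] = 0
X[3] = 3-1i

X = [-2, 3+1i, 0, 3-1i]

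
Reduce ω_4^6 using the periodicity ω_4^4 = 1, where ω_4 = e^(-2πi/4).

Since ω_4^4 = 1, powers reduce modulo 4.
6 mod 4 = 2
So ω_4^6 = ω_4^2 = e^(-2πi·2/4)

ω_4^6 = ω_4^2 = -1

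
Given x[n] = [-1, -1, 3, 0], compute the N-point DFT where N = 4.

X[k] = Σ(n=0 to 3) x[n] · ω_4^(nk)
where ω_4 = e^(-2πi/4)

Computing each X[k]:
X[0] = 1
X[1] = -4+1i
X[2] = 3
X[3] = -4-1i

X = [1, -4+1i, 3, -4-1i]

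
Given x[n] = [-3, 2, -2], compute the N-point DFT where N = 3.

X[k] = Σ(n=0 to 2) x[n] · ω_3^(nk)
where ω_3 = e^(-2πi/3)

Computing each X[k]:
X[0] = -3
X[1] = -3.0000-3.4641i
X[2] = -3.0000+3.4641i

X = [-3, -3.0000-3.4641i, -3.0000+3.4641i]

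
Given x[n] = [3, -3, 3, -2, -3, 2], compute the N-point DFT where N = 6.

X[k] = Σ(n=0 to 5) x[n] · ω_6^(nk)
where ω_6 = e^(-2πi/6)

Computing each X[k]:
X[0] = 0
X[1] = 4.5000-0.8660i
X[2] = 1.5000+9.5263i
X[3] = 6
X[4] = 1.5000-9.5263i
X[5] = 4.5000+0.8660i

X = [0, 4.5000-0.8660i, 1.5000+9.5263i, 6, 1.5000-9.5263i, 4.5000+0.8660i]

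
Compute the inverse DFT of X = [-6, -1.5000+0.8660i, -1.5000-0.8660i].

x[n] = (1/3) Σ(k=0 to 2) X[k] · e^(2πikn/3)

Computing each x[n]:
x[0] = -3
x[1] = -2
x[2] = -1

x = [-3, -2, -1]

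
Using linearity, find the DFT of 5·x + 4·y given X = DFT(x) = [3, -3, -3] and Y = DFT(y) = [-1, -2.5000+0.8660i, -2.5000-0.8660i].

By linearity: DFT(5x + 4y) = 5·DFT(x) + 4·DFT(y)
= 5·[3, -3, -3] + 4·[-1, -2.5000+0.8660i, -2.5000-0.8660i]

Computing element-wise:
Z[0] = 5·(3) + 4·(-1) = 11
Z[1] = 5·(-3) + 4·(-2.5000+0.8660i) = -25.0000+3.4640i
Z[2] = 5·(-3) + 4·(-2.5000-0.8660i) = -25.0000-3.4640i

DFT(5x + 4y) = 5·X + 4·Y = [11, -25.0000+3.4640i, -25.0000-3.4640i]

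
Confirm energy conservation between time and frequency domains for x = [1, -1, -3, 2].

Time domain:
Σ|x[n]|² = |1|² + |-1|² + |-3|² + |2|² = 15.0000

Frequency domain:
(1/4)Σ|X[k]|² = (1/4)(|-1|² + |4+3i|² + |-3|² + |4-3i|²) = (1/4)·60.0000 = 15.0000

Both sides agree, confirming Parseval's theorem.

Σ|x[n]|² = (1/N)Σ|X[k]|² = 15.0000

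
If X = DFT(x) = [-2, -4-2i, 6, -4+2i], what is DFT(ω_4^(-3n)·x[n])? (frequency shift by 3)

Modulation property: DFT(ω_4^(-3n)·x[n]) = X[(k-3) mod 4], so circularly shift X by 3 positions.

X[k-3] = [-4-2i, 6, -4+2i, -2]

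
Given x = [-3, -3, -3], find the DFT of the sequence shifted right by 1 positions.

Time shift by 1: X_shifted[k] = ω_3^(1k) · X[k]
Shifted x = [-3, -3, -3]

DFT(x[n-1]) = [-9, 0, 0]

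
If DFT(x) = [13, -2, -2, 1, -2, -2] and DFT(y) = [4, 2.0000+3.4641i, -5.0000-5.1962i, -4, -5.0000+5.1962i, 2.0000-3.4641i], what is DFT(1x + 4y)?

By linearity: DFT(1x + 4y) = 1·DFT(x) + 4·DFT(y)
= 1·[13, -2, -2, 1, -2, -2] + 4·[4, 2.0000+3.4641i, -5.0000-5.1962i, -4, -5.0000+5.1962i, 2.0000-3.4641i]

Computing element-wise:
Z[0] = 1·(13) + 4·(4) = 29
Z[1] = 1·(-2) + 4·(2.0000+3.4641i) = 6.0000+13.8564i
Z[2] = 1·(-2) + 4·(-5.0000-5.1962i) = -22.0000-20.7848i
Z[3] = 1·(1) + 4·(-4) = -15
Z[4] = 1·(-2) + 4·(-5.0000+5.1962i) = -22.0000+20.7848i
Z[5] = 1·(-2) + 4·(2.0000-3.4641i) = 6.0000-13.8564i

DFT(1x + 4y) = 1·X + 4·Y = [29, 6.0000+13.8564i, -22.0000-20.7848i, -15, -22.0000+20.7848i, 6.0000-13.8564i]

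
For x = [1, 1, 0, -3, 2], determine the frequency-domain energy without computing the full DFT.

Parseval: Σ|x[n]|² = (1/N)Σ|X[k]|², so Σ|X[k]|² = N·Σ|x[n]|² = 5·15.0000

Σ|X[k]|² = N·Σ|x[n]|² = 5·15.0000 = 75.0000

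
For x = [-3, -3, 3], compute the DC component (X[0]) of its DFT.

X[0] = Σ(n=0 to 2) x[n] · ω_3^0 = Σ x[n]
= (-3) + (-3) + (3)

X[0] = -3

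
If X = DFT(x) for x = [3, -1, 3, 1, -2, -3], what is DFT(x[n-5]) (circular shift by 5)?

Time shift by 5: X_shifted[k] = ω_6^(5k) · X[k]
Shifted x = [-1, 3, 1, -2, -3, 3]

DFT(x[n-5]) = [1, 5.0000-3.4641i, -5.0000+3.4641i, -7, -5.0000-3.4641i, 5.0000+3.4641i]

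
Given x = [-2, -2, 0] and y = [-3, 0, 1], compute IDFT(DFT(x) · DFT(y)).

(x ⊛ y)[n] = Σ(m=0 to 2) x[m] · y[(n-m) mod 3]

Computing each output sample:
(x ⊛ y)[0] = 4
(x ⊛ y)[1] = 6
(x ⊛ y)[2] = -2

x ⊛ y = [4, 6, -2]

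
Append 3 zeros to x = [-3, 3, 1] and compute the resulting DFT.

Original 3-point DFT: [1, -5.0000-1.7321i, -5.0000+1.7321i]
Zero-padded 6-point DFT provides frequency interpolation.

DFT_6([x, 0, ...]) = [1, -2.0000-3.4641i, -5.0000-1.7321i, -5, -5.0000+1.7321i, -2.0000+3.4641i]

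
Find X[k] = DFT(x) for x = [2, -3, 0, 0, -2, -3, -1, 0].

X[k] = Σ(n=0 to 7) x[n] · ω_8^(nk)
where ω_8 = e^(-2πi/8)

Computing each X[k]:
X[0] = -7
X[1] = 4-1i
X[2] = 1+6i
X[3] = 4+1i
X[4] = 5
X[5] = 4-1i
X[6] = 1-6i
X[7] = 4+1i

X = [-7, 4-1i, 1+6i, 4+1i, 5, 4-1i, 1-6i, 4+1i]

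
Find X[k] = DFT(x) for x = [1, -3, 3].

X[k] = Σ(n=0 to 2) x[n] · ω_3^(nk)
where ω_3 = e^(-2πi/3)

Computing each X[k]:
X[0] = 1
X[1] = 1.0000+5.1962i
X[2] = 1.0000-5.1962i

X = [1, 1.0000+5.1962i, 1.0000-5.1962i]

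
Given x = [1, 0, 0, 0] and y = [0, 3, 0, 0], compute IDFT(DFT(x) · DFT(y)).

(x ⊛ y)[n] = Σ(m=0 to 3) x[m] · y[(n-m) mod 4]

Computing each output sample:
(x ⊛ y)[0] = 0
(x ⊛ y)[1] = 3
(x ⊛ y)[2] = 0
(x ⊛ y)[3] = 0

x ⊛ y = [0, 3, 0, 0]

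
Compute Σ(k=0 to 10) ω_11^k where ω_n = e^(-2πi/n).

Sum of all nth roots of unity equals 0 for n > 1 (geometric series with r ≠ 1).

0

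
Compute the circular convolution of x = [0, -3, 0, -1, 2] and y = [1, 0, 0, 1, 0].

(x ⊛ y)[n] = Σ(m=0 to 4) x[m] · y[(n-m) mod 5]

Computing each output sample:
(x ⊛ y)[0] = 0
(x ⊛ y)[1] = -4
(x ⊛ y)[2] = 2
(x ⊛ y)[3] = -1
(x ⊛ y)[4] = -1

x ⊛ y = [0, -4, 2, -1, -1]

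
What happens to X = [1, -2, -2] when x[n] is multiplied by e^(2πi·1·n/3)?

Modulation property: DFT(ω_3^(-1n)·x[n]) = X[(k-1) mod 3], so circularly shift X by 1 positions.

X[k-1] = [-2, 1, -2]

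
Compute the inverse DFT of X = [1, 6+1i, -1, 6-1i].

x[n] = (1/4) Σ(k=0 to 3) X[k] · e^(2πikn/4)

Computing each x[n]:
x[0] = 3
x[1] = 0
x[2] = -3
x[3] = 1

x = [3, 0, -3, 1]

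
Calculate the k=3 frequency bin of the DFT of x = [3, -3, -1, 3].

X[3] = Σ(n=0 to 3) x[n] · ω_4^(3n) where ω_4 = e^(-2πi/4)
= (3)·ω_4^0 + (-3)·ω_4^3 + (-1)·ω_4^6 + (3)·ω_4^9

X[3] = 4-6i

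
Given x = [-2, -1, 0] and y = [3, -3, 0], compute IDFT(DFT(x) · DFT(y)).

(x ⊛ y)[n] = Σ(m=0 to 2) x[m] · y[(n-m) mod 3]

Computing each output sample:
(x ⊛ y)[0] = -6
(x ⊛ y)[1] = 3
(x ⊛ y)[2] = 3

x ⊛ y = [-6, 3, 3]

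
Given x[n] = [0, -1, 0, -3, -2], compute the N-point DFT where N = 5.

X[k] = Σ(n=0 to 4) x[n] · ω_5^(nk)
where ω_5 = e^(-2πi/5)

Computing each X[k]:
X[0] = -6
X[1] = 1.5000-2.7144i
X[2] = 1.5000+2.2654i
X[3] = 1.5000-2.2654i
X[4] = 1.5000+2.7144i

X = [-6, 1.5000-2.7144i, 1.5000+2.2654i, 1.5000-2.2654i, 1.5000+2.7144i]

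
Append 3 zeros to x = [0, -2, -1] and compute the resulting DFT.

Original 3-point DFT: [-3, 1.5000+0.8660i, 1.5000-0.8660i]
Zero-padded 6-point DFT provides frequency interpolation.

DFT_6([x, 0, ...]) = [-3, -0.5000+2.5981i, 1.5000+0.8660i, 1, 1.5000-0.8660i, -0.5000-2.5981i]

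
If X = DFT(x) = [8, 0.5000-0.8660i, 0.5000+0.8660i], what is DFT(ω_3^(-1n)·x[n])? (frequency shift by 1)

Modulation property: DFT(ω_3^(-1n)·x[n]) = X[(k-1) mod 3], so circularly shift X by 1 positions.

X[k-1] = [0.5000+0.8660i, 8, 0.5000-0.8660i]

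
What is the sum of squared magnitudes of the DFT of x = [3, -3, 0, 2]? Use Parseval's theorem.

Parseval: Σ|x[n]|² = (1/N)Σ|X[k]|², so Σ|X[k]|² = N·Σ|x[n]|² = 4·22.0000

Σ|X[k]|² = N·Σ|x[n]|² = 4·22.0000 = 88.0000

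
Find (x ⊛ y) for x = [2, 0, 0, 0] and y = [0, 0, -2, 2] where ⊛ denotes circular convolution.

(x ⊛ y)[n] = Σ(m=0 to 3) x[m] · y[(n-m) mod 4]

Computing each output sample:
(x ⊛ y)[0] = 0
(x ⊛ y)[1] = 0
(x ⊛ y)[2] = -4
(x ⊛ y)[3] = 4

x ⊛ y = [0, 0, -4, 4]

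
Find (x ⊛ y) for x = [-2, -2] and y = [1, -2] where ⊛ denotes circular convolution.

(x ⊛ y)[n] = Σ(m=0 to 1) x[m] · y[(n-m) mod 2]

Computing each output sample:
(x ⊛ y)[0] = 2
(x ⊛ y)[1] = 2

x ⊛ y = [2, 2]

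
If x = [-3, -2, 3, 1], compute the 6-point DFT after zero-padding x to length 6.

Original 4-point DFT: [-1, -6+3i, 1, -6-3i]
Zero-padded 6-point DFT provides frequency interpolation.

DFT_6([x, 0, ...]) = [-1, -6.5000-0.8660i, -2.5000+4.3301i, 1, -2.5000-4.3301i, -6.5000+0.8660i]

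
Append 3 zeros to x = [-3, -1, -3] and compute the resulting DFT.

Original 3-point DFT: [-7, -1.0000-1.7321i, -1.0000+1.7321i]
Zero-padded 6-point DFT provides frequency interpolation.

DFT_6([x, 0, ...]) = [-7, -2.0000+3.4641i, -1.0000-1.7321i, -5, -1.0000+1.7321i, -2.0000-3.4641i]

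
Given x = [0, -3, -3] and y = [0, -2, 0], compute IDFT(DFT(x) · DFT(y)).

(x ⊛ y)[n] = Σ(m=0 to 2) x[m] · y[(n-m) mod 3]

Computing each output sample:
(x ⊛ y)[0] = 6
(x ⊛ y)[1] = 0
(x ⊛ y)[2] = 6

x ⊛ y = [6, 0, 6]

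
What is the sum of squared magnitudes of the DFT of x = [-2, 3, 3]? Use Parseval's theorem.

Parseval: Σ|x[n]|² = (1/N)Σ|X[k]|², so Σ|X[k]|² = N·Σ|x[n]|² = 3·22.0000

Σ|X[k]|² = N·Σ|x[n]|² = 3·22.0000 = 66.0000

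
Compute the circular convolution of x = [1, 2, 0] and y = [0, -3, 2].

(x ⊛ y)[n] = Σ(m=0 to 2) x[m] · y[(n-m) mod 3]

Computing each output sample:
(x ⊛ y)[0] = 4
(x ⊛ y)[1] = -3
(x ⊛ y)[2] = -4

x ⊛ y = [4, -3, -4]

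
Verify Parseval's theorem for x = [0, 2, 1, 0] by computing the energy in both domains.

Time domain:
Σ|x[n]|² = |0|² + |2|² + |1|² + |0|² = 5.0000

Frequency domain:
(1/4)Σ|X[k]|² = (1/4)(|3|² + |-1-2i|² + |-1|² + |-1+2i|²) = (1/4)·20.0000 = 5.0000

Both sides agree, confirming Parseval's theorem.

Σ|x[n]|² = (1/N)Σ|X[k]|² = 5.0000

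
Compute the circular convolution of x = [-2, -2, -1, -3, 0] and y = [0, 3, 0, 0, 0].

(x ⊛ y)[n] = Σ(m=0 to 4) x[m] · y[(n-m) mod 5]

Computing each output sample:
(x ⊛ y)[0] = 0
(x ⊛ y)[1] = -6
(x ⊛ y)[2] = -6
(x ⊛ y)[3] = -3
(x ⊛ y)[4] = -9

x ⊛ y = [0, -6, -6, -3, -9]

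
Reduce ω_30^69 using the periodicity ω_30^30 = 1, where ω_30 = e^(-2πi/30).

Since ω_30^30 = 1, powers reduce modulo 30.
69 mod 30 = 9
So ω_30^69 = ω_30^9 = e^(-2πi·9/30)

ω_30^69 = ω_30^9 = -0.3090-0.9511i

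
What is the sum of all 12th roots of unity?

Sum of all nth roots of unity equals 0 for n > 1 (geometric series with r ≠ 1).

0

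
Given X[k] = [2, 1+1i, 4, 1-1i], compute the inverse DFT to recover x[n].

x[n] = (1/4) Σ(k=0 to 3) X[k] · e^(2πikn/4)

Computing each x[n]:
x[0] = 2
x[1] = -1
x[2] = 1
x[3] = 0

x = [2, -1, 1, 0]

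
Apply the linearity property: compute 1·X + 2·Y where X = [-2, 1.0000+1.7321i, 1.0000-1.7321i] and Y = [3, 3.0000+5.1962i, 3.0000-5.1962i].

By linearity: DFT(1x + 2y) = 1·DFT(x) + 2·DFT(y)
= 1·[-2, 1.0000+1.7321i, 1.0000-1.7321i] + 2·[3, 3.0000+5.1962i, 3.0000-5.1962i]

Computing element-wise:
Z[0] = 1·(-2) + 2·(3) = 4
Z[1] = 1·(1.0000+1.7321i) + 2·(3.0000+5.1962i) = 7.0000+12.1245i
Z[2] = 1·(1.0000-1.7321i) + 2·(3.0000-5.1962i) = 7.0000-12.1245i

DFT(1x + 2y) = 1·X + 2·Y = [4, 7.0000+12.1245i, 7.0000-12.1245i]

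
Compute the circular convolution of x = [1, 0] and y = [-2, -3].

(x ⊛ y)[n] = Σ(m=0 to 1) x[m] · y[(n-m) mod 2]

Computing each output sample:
(x ⊛ y)[0] = -2
(x ⊛ y)[1] = -3

x ⊛ y = [-2, -3]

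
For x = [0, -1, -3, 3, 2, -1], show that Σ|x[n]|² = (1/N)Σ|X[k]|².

Time domain:
Σ|x[n]|² = |0|² + |-1|² + |-3|² + |3|² + |2|² + |-1|² = 24.0000

Frequency domain:
(1/6)Σ|X[k]|² = (1/6)(|0|² + |-3.5000+4.3301i|² + |4.5000-4.3301i|² + |-2|² + |4.5000+4.3301i|² + |-3.5000-4.3301i|²) = (1/6)·144.0000 = 24.0000

Both sides agree, confirming Parseval's theorem.

Σ|x[n]|² = (1/N)Σ|X[k]|² = 24.0000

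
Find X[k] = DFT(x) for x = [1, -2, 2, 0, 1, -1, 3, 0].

X[k] = Σ(n=0 to 7) x[n] · ω_8^(nk)
where ω_8 = e^(-2πi/8)

Computing each X[k]:
X[0] = 4
X[1] = -0.7071+1.7071i
X[2] = -3+3i
X[3] = 0.7071-0.2929i
X[4] = 10
X[5] = 0.7071+0.2929i
X[6] = -3-3i
X[7] = -0.7071-1.7071i

X = [4, -0.7071+1.7071i, -3+3i, 0.7071-0.2929i, 10, 0.7071+0.2929i, -3-3i, -0.7071-1.7071i]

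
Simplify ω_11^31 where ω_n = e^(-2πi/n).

Since ω_11^11 = 1, powers reduce modulo 11.
31 mod 11 = 9
So ω_11^31 = ω_11^9 = e^(-2πi·9/11)

ω_11^31 = ω_11^9 = 0.4154+0.9096i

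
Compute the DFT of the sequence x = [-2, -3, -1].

X[k] = Σ(n=0 to 2) x[n] · ω_3^(nk)
where ω_3 = e^(-2πi/3)

Computing each X[k]:
X[0] = -6
X[1] = 1.7321i
X[2] = -1.7321i

X = [-6, 1.7321i, -1.7321i]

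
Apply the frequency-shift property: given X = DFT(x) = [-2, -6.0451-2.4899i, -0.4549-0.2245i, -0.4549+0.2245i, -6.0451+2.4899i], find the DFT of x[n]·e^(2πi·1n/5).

Modulation property: DFT(ω_5^(-1n)·x[n]) = X[(k-1) mod 5], so circularly shift X by 1 positions.

X[k-1] = [-6.0451+2.4899i, -2, -6.0451-2.4899i, -0.4549-0.2245i, -0.4549+0.2245i]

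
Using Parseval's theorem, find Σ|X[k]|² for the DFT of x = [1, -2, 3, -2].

Parseval: Σ|x[n]|² = (1/N)Σ|X[k]|², so Σ|X[k]|² = N·Σ|x[n]|² = 4·18.0000

Σ|X[k]|² = N·Σ|x[n]|² = 4·18.0000 = 72.0000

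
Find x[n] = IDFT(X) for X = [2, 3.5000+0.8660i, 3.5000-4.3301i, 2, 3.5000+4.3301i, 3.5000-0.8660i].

x[n] = (1/6) Σ(k=0 to 5) X[k] · e^(2πikn/6)

Computing each x[n]:
x[0] = 3
x[1] = 1
x[2] = -2
x[3] = 0
x[4] = 1
x[5] = -1

x = [3, 1, -2, 0, 1, -1]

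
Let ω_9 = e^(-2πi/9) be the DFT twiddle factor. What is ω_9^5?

ω_9^5 = e^(-2πi·5/9)
= cos(-2π·5/9) + i·sin(-2π·5/9)
= cos(-10π/9) + i·sin(-10π/9)

ω_9^5 = cos(-10π/9) + i·sin(-10π/9) = -0.9397+0.3420i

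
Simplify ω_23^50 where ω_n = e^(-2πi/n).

Since ω_23^23 = 1, powers reduce modulo 23.
50 mod 23 = 4
So ω_23^50 = ω_23^4 = e^(-2πi·4/23)

ω_23^50 = ω_23^4 = 0.4601-0.8879i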